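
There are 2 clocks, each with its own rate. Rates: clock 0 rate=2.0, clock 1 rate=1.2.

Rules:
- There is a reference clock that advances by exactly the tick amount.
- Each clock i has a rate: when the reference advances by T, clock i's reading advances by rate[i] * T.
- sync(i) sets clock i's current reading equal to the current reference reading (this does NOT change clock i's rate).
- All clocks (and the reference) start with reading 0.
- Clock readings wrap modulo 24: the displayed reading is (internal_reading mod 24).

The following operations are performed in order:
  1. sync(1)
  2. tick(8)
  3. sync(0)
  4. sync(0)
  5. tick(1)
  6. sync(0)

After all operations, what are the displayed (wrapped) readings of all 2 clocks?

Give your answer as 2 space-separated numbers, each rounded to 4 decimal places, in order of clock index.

After op 1 sync(1): ref=0.0000 raw=[0.0000 0.0000]
After op 2 tick(8): ref=8.0000 raw=[16.0000 9.6000]
After op 3 sync(0): ref=8.0000 raw=[8.0000 9.6000]
After op 4 sync(0): ref=8.0000 raw=[8.0000 9.6000]
After op 5 tick(1): ref=9.0000 raw=[10.0000 10.8000]
After op 6 sync(0): ref=9.0000 raw=[9.0000 10.8000]
Wrap final raw readings (mod 24): 9.0000 mod 24 = 9.0000; 10.8000 mod 24 = 10.8000

Answer: 9.0000 10.8000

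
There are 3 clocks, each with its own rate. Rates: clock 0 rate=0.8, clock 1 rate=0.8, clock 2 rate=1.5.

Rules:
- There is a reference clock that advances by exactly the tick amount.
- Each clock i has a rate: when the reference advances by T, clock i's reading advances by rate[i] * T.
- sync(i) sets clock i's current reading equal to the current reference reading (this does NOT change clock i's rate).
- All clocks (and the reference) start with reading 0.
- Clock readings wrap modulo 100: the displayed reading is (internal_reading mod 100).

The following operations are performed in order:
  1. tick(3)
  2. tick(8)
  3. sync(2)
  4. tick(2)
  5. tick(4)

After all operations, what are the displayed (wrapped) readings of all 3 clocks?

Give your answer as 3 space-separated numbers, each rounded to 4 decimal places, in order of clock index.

Answer: 13.6000 13.6000 20.0000

Derivation:
After op 1 tick(3): ref=3.0000 raw=[2.4000 2.4000 4.5000]
After op 2 tick(8): ref=11.0000 raw=[8.8000 8.8000 16.5000]
After op 3 sync(2): ref=11.0000 raw=[8.8000 8.8000 11.0000]
After op 4 tick(2): ref=13.0000 raw=[10.4000 10.4000 14.0000]
After op 5 tick(4): ref=17.0000 raw=[13.6000 13.6000 20.0000]
Wrap final raw readings (mod 100): 13.6000 mod 100 = 13.6000; 13.6000 mod 100 = 13.6000; 20.0000 mod 100 = 20.0000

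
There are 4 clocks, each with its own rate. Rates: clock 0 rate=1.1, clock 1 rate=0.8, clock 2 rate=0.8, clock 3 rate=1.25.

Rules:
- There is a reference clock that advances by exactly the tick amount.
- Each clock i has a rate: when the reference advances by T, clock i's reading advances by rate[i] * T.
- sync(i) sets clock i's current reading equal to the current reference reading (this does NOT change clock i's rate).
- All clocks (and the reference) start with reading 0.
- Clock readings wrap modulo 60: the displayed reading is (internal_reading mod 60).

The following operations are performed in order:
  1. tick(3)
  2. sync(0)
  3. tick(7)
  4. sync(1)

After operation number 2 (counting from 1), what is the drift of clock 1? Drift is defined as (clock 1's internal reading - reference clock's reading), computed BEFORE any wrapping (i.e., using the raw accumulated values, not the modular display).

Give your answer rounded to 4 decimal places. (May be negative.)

After op 1 tick(3): ref=3.0000 raw=[3.3000 2.4000 2.4000 3.7500]
After op 2 sync(0): ref=3.0000 raw=[3.0000 2.4000 2.4000 3.7500]
Drift of clock 1 after op 2: 2.4000 - 3.0000 = -0.6000

Answer: -0.6000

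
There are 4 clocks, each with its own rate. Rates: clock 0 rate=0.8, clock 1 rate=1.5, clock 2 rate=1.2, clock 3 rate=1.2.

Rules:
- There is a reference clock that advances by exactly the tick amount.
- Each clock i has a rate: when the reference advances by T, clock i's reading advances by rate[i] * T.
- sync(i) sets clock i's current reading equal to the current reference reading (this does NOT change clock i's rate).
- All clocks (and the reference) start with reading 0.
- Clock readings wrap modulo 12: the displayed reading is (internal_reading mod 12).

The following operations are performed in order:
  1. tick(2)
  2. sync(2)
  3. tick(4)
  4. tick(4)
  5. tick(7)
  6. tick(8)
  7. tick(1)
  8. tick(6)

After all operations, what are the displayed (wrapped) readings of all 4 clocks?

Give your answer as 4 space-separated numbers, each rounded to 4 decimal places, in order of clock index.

Answer: 1.6000 0.0000 2.0000 2.4000

Derivation:
After op 1 tick(2): ref=2.0000 raw=[1.6000 3.0000 2.4000 2.4000]
After op 2 sync(2): ref=2.0000 raw=[1.6000 3.0000 2.0000 2.4000]
After op 3 tick(4): ref=6.0000 raw=[4.8000 9.0000 6.8000 7.2000]
After op 4 tick(4): ref=10.0000 raw=[8.0000 15.0000 11.6000 12.0000]
After op 5 tick(7): ref=17.0000 raw=[13.6000 25.5000 20.0000 20.4000]
After op 6 tick(8): ref=25.0000 raw=[20.0000 37.5000 29.6000 30.0000]
After op 7 tick(1): ref=26.0000 raw=[20.8000 39.0000 30.8000 31.2000]
After op 8 tick(6): ref=32.0000 raw=[25.6000 48.0000 38.0000 38.4000]
Wrap final raw readings (mod 12): 25.6000 mod 12 = 1.6000; 48.0000 mod 12 = 0.0000; 38.0000 mod 12 = 2.0000; 38.4000 mod 12 = 2.4000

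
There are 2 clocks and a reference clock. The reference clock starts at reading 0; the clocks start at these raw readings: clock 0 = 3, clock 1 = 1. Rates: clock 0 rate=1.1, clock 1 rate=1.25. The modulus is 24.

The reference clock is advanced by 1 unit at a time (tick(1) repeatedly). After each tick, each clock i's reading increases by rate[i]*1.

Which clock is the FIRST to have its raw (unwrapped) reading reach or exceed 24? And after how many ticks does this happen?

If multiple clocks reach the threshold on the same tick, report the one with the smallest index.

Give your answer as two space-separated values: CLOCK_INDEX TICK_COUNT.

Answer: 1 19

Derivation:
clock 0: start=3, rate=1.1, needs 24-3 = 21; ticks = ceil(21/1.1) = ceil(19.0909) = 20; reading at tick 20 = 3 + 1.1*20 = 25.0000
clock 1: start=1, rate=1.25, needs 24-1 = 23; ticks = ceil(23/1.25) = ceil(18.4000) = 19; reading at tick 19 = 1 + 1.25*19 = 24.7500
Minimum tick count = 19; winners = [1]; smallest index = 1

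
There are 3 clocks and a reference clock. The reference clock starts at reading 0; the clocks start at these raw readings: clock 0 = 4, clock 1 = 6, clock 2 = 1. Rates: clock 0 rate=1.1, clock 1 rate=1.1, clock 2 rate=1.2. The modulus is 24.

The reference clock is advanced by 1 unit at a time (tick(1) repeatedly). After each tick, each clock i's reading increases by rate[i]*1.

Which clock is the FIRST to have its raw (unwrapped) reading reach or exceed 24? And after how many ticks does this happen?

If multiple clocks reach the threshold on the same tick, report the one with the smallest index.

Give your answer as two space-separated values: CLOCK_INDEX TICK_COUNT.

Answer: 1 17

Derivation:
clock 0: start=4, rate=1.1, needs 24-4 = 20; ticks = ceil(20/1.1) = ceil(18.1818) = 19; reading at tick 19 = 4 + 1.1*19 = 24.9000
clock 1: start=6, rate=1.1, needs 24-6 = 18; ticks = ceil(18/1.1) = ceil(16.3636) = 17; reading at tick 17 = 6 + 1.1*17 = 24.7000
clock 2: start=1, rate=1.2, needs 24-1 = 23; ticks = ceil(23/1.2) = ceil(19.1667) = 20; reading at tick 20 = 1 + 1.2*20 = 25.0000
Minimum tick count = 17; winners = [1]; smallest index = 1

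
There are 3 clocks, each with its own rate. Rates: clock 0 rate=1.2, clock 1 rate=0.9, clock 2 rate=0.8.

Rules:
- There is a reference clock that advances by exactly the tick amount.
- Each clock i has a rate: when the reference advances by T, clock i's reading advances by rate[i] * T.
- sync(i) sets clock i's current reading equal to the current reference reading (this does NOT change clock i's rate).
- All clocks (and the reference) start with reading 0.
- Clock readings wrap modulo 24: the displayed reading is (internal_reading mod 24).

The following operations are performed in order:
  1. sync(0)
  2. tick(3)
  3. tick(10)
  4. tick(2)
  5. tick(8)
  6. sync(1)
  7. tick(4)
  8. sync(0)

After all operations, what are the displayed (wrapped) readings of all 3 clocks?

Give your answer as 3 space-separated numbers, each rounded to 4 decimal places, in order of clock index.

After op 1 sync(0): ref=0.0000 raw=[0.0000 0.0000 0.0000]
After op 2 tick(3): ref=3.0000 raw=[3.6000 2.7000 2.4000]
After op 3 tick(10): ref=13.0000 raw=[15.6000 11.7000 10.4000]
After op 4 tick(2): ref=15.0000 raw=[18.0000 13.5000 12.0000]
After op 5 tick(8): ref=23.0000 raw=[27.6000 20.7000 18.4000]
After op 6 sync(1): ref=23.0000 raw=[27.6000 23.0000 18.4000]
After op 7 tick(4): ref=27.0000 raw=[32.4000 26.6000 21.6000]
After op 8 sync(0): ref=27.0000 raw=[27.0000 26.6000 21.6000]
Wrap final raw readings (mod 24): 27.0000 mod 24 = 3.0000; 26.6000 mod 24 = 2.6000; 21.6000 mod 24 = 21.6000

Answer: 3.0000 2.6000 21.6000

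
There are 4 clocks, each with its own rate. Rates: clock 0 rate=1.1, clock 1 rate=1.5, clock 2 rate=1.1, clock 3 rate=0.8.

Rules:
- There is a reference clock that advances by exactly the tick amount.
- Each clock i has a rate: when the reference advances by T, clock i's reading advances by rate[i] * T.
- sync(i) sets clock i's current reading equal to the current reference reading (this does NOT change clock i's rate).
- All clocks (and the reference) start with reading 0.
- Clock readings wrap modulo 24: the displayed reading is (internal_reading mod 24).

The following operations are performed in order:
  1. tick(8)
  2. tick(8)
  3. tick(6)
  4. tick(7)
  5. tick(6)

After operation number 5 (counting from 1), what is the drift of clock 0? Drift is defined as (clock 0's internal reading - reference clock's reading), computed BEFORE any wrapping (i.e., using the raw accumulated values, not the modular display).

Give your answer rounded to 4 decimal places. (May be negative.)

Answer: 3.5000

Derivation:
After op 1 tick(8): ref=8.0000 raw=[8.8000 12.0000 8.8000 6.4000]
After op 2 tick(8): ref=16.0000 raw=[17.6000 24.0000 17.6000 12.8000]
After op 3 tick(6): ref=22.0000 raw=[24.2000 33.0000 24.2000 17.6000]
After op 4 tick(7): ref=29.0000 raw=[31.9000 43.5000 31.9000 23.2000]
After op 5 tick(6): ref=35.0000 raw=[38.5000 52.5000 38.5000 28.0000]
Drift of clock 0 after op 5: 38.5000 - 35.0000 = 3.5000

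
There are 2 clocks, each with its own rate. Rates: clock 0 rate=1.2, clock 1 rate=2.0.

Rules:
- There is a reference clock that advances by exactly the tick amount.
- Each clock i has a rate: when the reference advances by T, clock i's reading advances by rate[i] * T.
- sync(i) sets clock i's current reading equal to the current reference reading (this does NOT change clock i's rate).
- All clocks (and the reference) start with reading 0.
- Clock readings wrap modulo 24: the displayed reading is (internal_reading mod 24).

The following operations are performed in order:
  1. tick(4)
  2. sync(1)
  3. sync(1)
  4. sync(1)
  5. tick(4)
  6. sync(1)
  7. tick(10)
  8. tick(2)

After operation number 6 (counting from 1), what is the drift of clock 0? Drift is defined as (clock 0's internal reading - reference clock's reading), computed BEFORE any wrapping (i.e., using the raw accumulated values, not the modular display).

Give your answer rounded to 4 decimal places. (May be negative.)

After op 1 tick(4): ref=4.0000 raw=[4.8000 8.0000]
After op 2 sync(1): ref=4.0000 raw=[4.8000 4.0000]
After op 3 sync(1): ref=4.0000 raw=[4.8000 4.0000]
After op 4 sync(1): ref=4.0000 raw=[4.8000 4.0000]
After op 5 tick(4): ref=8.0000 raw=[9.6000 12.0000]
After op 6 sync(1): ref=8.0000 raw=[9.6000 8.0000]
Drift of clock 0 after op 6: 9.6000 - 8.0000 = 1.6000

Answer: 1.6000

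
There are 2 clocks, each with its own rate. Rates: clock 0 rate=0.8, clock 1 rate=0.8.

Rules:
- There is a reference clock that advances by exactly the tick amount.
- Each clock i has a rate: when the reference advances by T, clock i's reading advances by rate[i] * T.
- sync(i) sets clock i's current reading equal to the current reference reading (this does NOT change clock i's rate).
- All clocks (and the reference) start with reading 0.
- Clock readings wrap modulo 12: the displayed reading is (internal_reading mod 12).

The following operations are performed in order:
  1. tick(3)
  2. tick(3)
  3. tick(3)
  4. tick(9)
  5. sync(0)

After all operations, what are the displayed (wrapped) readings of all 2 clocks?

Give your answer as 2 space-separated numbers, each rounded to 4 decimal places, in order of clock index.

After op 1 tick(3): ref=3.0000 raw=[2.4000 2.4000]
After op 2 tick(3): ref=6.0000 raw=[4.8000 4.8000]
After op 3 tick(3): ref=9.0000 raw=[7.2000 7.2000]
After op 4 tick(9): ref=18.0000 raw=[14.4000 14.4000]
After op 5 sync(0): ref=18.0000 raw=[18.0000 14.4000]
Wrap final raw readings (mod 12): 18.0000 mod 12 = 6.0000; 14.4000 mod 12 = 2.4000

Answer: 6.0000 2.4000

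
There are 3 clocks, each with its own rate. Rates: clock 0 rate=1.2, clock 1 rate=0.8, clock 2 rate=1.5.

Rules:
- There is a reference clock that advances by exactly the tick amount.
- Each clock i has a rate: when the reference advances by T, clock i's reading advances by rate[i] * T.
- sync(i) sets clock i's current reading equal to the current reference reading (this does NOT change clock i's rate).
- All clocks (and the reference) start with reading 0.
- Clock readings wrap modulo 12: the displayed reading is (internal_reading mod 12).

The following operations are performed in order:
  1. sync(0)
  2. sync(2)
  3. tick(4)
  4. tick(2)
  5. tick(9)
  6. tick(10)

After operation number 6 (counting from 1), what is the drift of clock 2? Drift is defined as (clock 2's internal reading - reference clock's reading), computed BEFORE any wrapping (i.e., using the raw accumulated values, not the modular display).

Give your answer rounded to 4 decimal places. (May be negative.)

Answer: 12.5000

Derivation:
After op 1 sync(0): ref=0.0000 raw=[0.0000 0.0000 0.0000]
After op 2 sync(2): ref=0.0000 raw=[0.0000 0.0000 0.0000]
After op 3 tick(4): ref=4.0000 raw=[4.8000 3.2000 6.0000]
After op 4 tick(2): ref=6.0000 raw=[7.2000 4.8000 9.0000]
After op 5 tick(9): ref=15.0000 raw=[18.0000 12.0000 22.5000]
After op 6 tick(10): ref=25.0000 raw=[30.0000 20.0000 37.5000]
Drift of clock 2 after op 6: 37.5000 - 25.0000 = 12.5000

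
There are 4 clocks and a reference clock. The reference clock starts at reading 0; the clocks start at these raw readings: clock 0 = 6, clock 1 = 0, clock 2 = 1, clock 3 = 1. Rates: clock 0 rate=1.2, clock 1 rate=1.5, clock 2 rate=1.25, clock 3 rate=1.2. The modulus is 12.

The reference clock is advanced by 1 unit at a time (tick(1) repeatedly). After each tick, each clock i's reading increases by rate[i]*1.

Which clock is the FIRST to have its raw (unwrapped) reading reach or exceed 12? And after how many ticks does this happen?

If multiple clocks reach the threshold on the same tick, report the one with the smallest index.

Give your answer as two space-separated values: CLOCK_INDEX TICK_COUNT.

clock 0: start=6, rate=1.2, needs 12-6 = 6; ticks = ceil(6/1.2) = ceil(5.0000) = 5; reading at tick 5 = 6 + 1.2*5 = 12.0000
clock 1: start=0, rate=1.5, needs 12-0 = 12; ticks = ceil(12/1.5) = ceil(8.0000) = 8; reading at tick 8 = 0 + 1.5*8 = 12.0000
clock 2: start=1, rate=1.25, needs 12-1 = 11; ticks = ceil(11/1.25) = ceil(8.8000) = 9; reading at tick 9 = 1 + 1.25*9 = 12.2500
clock 3: start=1, rate=1.2, needs 12-1 = 11; ticks = ceil(11/1.2) = ceil(9.1667) = 10; reading at tick 10 = 1 + 1.2*10 = 13.0000
Minimum tick count = 5; winners = [0]; smallest index = 0

Answer: 0 5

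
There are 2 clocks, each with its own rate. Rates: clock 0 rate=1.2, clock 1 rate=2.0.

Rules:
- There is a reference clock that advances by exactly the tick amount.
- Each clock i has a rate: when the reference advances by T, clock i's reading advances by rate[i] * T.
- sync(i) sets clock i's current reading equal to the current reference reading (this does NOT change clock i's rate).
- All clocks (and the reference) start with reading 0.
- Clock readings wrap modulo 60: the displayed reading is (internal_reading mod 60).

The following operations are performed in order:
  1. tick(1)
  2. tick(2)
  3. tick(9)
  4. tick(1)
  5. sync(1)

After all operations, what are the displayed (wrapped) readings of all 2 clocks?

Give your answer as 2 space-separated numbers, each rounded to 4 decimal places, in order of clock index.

After op 1 tick(1): ref=1.0000 raw=[1.2000 2.0000]
After op 2 tick(2): ref=3.0000 raw=[3.6000 6.0000]
After op 3 tick(9): ref=12.0000 raw=[14.4000 24.0000]
After op 4 tick(1): ref=13.0000 raw=[15.6000 26.0000]
After op 5 sync(1): ref=13.0000 raw=[15.6000 13.0000]
Wrap final raw readings (mod 60): 15.6000 mod 60 = 15.6000; 13.0000 mod 60 = 13.0000

Answer: 15.6000 13.0000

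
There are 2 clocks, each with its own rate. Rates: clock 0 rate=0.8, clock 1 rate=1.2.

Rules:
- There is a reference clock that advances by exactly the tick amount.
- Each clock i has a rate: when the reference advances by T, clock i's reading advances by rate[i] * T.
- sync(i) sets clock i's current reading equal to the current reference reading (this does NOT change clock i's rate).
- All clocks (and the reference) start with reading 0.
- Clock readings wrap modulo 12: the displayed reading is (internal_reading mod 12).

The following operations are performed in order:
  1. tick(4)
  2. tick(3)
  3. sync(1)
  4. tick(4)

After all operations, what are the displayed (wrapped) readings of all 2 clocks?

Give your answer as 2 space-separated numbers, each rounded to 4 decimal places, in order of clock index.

Answer: 8.8000 11.8000

Derivation:
After op 1 tick(4): ref=4.0000 raw=[3.2000 4.8000]
After op 2 tick(3): ref=7.0000 raw=[5.6000 8.4000]
After op 3 sync(1): ref=7.0000 raw=[5.6000 7.0000]
After op 4 tick(4): ref=11.0000 raw=[8.8000 11.8000]
Wrap final raw readings (mod 12): 8.8000 mod 12 = 8.8000; 11.8000 mod 12 = 11.8000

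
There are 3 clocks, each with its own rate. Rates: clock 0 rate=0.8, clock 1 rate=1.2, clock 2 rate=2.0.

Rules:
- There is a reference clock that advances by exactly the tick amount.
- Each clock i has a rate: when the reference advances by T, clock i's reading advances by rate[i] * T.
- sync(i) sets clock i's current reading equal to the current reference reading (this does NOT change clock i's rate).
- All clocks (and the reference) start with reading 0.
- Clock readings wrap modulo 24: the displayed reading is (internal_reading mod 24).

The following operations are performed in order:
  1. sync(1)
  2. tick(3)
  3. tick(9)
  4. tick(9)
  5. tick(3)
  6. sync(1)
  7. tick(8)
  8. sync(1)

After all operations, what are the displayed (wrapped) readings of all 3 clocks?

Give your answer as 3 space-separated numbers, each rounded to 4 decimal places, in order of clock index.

Answer: 1.6000 8.0000 16.0000

Derivation:
After op 1 sync(1): ref=0.0000 raw=[0.0000 0.0000 0.0000]
After op 2 tick(3): ref=3.0000 raw=[2.4000 3.6000 6.0000]
After op 3 tick(9): ref=12.0000 raw=[9.6000 14.4000 24.0000]
After op 4 tick(9): ref=21.0000 raw=[16.8000 25.2000 42.0000]
After op 5 tick(3): ref=24.0000 raw=[19.2000 28.8000 48.0000]
After op 6 sync(1): ref=24.0000 raw=[19.2000 24.0000 48.0000]
After op 7 tick(8): ref=32.0000 raw=[25.6000 33.6000 64.0000]
After op 8 sync(1): ref=32.0000 raw=[25.6000 32.0000 64.0000]
Wrap final raw readings (mod 24): 25.6000 mod 24 = 1.6000; 32.0000 mod 24 = 8.0000; 64.0000 mod 24 = 16.0000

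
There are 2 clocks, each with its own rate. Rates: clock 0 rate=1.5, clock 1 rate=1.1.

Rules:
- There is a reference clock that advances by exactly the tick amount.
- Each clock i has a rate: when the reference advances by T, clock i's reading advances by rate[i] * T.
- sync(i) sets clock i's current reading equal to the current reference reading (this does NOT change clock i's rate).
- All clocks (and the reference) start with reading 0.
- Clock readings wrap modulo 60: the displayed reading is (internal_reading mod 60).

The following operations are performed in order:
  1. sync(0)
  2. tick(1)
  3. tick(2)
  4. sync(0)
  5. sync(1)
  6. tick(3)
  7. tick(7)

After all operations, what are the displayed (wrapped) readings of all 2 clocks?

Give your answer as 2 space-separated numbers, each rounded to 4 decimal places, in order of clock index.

Answer: 18.0000 14.0000

Derivation:
After op 1 sync(0): ref=0.0000 raw=[0.0000 0.0000]
After op 2 tick(1): ref=1.0000 raw=[1.5000 1.1000]
After op 3 tick(2): ref=3.0000 raw=[4.5000 3.3000]
After op 4 sync(0): ref=3.0000 raw=[3.0000 3.3000]
After op 5 sync(1): ref=3.0000 raw=[3.0000 3.0000]
After op 6 tick(3): ref=6.0000 raw=[7.5000 6.3000]
After op 7 tick(7): ref=13.0000 raw=[18.0000 14.0000]
Wrap final raw readings (mod 60): 18.0000 mod 60 = 18.0000; 14.0000 mod 60 = 14.0000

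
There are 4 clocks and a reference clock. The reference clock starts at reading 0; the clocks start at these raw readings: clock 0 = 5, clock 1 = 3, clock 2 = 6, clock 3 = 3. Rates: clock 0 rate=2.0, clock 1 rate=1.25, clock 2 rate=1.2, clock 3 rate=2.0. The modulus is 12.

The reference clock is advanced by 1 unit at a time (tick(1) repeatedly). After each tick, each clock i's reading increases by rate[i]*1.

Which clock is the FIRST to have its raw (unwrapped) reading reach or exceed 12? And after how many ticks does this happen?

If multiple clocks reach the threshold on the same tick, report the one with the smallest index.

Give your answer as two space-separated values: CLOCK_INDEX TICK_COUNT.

Answer: 0 4

Derivation:
clock 0: start=5, rate=2.0, needs 12-5 = 7; ticks = ceil(7/2.0) = ceil(3.5000) = 4; reading at tick 4 = 5 + 2.0*4 = 13.0000
clock 1: start=3, rate=1.25, needs 12-3 = 9; ticks = ceil(9/1.25) = ceil(7.2000) = 8; reading at tick 8 = 3 + 1.25*8 = 13.0000
clock 2: start=6, rate=1.2, needs 12-6 = 6; ticks = ceil(6/1.2) = ceil(5.0000) = 5; reading at tick 5 = 6 + 1.2*5 = 12.0000
clock 3: start=3, rate=2.0, needs 12-3 = 9; ticks = ceil(9/2.0) = ceil(4.5000) = 5; reading at tick 5 = 3 + 2.0*5 = 13.0000
Minimum tick count = 4; winners = [0]; smallest index = 0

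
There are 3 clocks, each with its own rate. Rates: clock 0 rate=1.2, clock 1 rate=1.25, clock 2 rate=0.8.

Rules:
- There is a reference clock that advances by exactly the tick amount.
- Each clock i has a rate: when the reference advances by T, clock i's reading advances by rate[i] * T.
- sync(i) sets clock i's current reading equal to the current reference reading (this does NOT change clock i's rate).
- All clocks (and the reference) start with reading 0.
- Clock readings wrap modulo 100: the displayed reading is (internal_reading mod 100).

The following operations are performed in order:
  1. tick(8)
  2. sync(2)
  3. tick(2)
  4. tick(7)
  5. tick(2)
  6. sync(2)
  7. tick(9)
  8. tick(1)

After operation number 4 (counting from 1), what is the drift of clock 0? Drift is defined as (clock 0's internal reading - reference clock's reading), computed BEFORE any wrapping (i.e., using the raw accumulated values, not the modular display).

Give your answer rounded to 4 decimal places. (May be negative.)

Answer: 3.4000

Derivation:
After op 1 tick(8): ref=8.0000 raw=[9.6000 10.0000 6.4000]
After op 2 sync(2): ref=8.0000 raw=[9.6000 10.0000 8.0000]
After op 3 tick(2): ref=10.0000 raw=[12.0000 12.5000 9.6000]
After op 4 tick(7): ref=17.0000 raw=[20.4000 21.2500 15.2000]
Drift of clock 0 after op 4: 20.4000 - 17.0000 = 3.4000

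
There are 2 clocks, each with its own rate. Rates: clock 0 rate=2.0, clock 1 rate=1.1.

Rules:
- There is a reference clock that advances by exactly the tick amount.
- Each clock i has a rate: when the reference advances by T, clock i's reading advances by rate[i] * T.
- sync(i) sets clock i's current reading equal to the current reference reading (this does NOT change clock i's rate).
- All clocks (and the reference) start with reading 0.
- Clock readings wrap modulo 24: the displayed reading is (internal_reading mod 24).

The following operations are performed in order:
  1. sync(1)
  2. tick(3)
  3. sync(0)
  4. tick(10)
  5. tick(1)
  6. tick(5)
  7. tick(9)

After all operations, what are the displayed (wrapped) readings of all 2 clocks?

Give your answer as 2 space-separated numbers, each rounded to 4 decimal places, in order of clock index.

Answer: 5.0000 6.8000

Derivation:
After op 1 sync(1): ref=0.0000 raw=[0.0000 0.0000]
After op 2 tick(3): ref=3.0000 raw=[6.0000 3.3000]
After op 3 sync(0): ref=3.0000 raw=[3.0000 3.3000]
After op 4 tick(10): ref=13.0000 raw=[23.0000 14.3000]
After op 5 tick(1): ref=14.0000 raw=[25.0000 15.4000]
After op 6 tick(5): ref=19.0000 raw=[35.0000 20.9000]
After op 7 tick(9): ref=28.0000 raw=[53.0000 30.8000]
Wrap final raw readings (mod 24): 53.0000 mod 24 = 5.0000; 30.8000 mod 24 = 6.8000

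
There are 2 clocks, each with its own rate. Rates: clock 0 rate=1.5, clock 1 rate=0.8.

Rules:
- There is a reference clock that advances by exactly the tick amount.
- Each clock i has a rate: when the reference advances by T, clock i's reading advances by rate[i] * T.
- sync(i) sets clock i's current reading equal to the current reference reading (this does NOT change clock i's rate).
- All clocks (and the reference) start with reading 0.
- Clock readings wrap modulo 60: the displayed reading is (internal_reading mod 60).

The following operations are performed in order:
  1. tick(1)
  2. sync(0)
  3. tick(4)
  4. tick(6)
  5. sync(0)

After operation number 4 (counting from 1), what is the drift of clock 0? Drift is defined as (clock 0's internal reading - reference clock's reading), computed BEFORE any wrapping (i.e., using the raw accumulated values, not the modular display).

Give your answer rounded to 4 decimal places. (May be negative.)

Answer: 5.0000

Derivation:
After op 1 tick(1): ref=1.0000 raw=[1.5000 0.8000]
After op 2 sync(0): ref=1.0000 raw=[1.0000 0.8000]
After op 3 tick(4): ref=5.0000 raw=[7.0000 4.0000]
After op 4 tick(6): ref=11.0000 raw=[16.0000 8.8000]
Drift of clock 0 after op 4: 16.0000 - 11.0000 = 5.0000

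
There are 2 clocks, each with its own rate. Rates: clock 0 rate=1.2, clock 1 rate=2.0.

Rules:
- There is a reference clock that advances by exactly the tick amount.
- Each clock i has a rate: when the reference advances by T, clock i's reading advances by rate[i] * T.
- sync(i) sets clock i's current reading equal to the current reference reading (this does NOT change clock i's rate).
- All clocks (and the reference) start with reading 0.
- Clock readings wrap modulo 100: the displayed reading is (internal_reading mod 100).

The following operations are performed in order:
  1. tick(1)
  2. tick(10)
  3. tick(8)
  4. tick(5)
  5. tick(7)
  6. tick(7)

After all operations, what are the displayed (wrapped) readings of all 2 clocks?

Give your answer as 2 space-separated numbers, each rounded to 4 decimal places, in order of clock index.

After op 1 tick(1): ref=1.0000 raw=[1.2000 2.0000]
After op 2 tick(10): ref=11.0000 raw=[13.2000 22.0000]
After op 3 tick(8): ref=19.0000 raw=[22.8000 38.0000]
After op 4 tick(5): ref=24.0000 raw=[28.8000 48.0000]
After op 5 tick(7): ref=31.0000 raw=[37.2000 62.0000]
After op 6 tick(7): ref=38.0000 raw=[45.6000 76.0000]
Wrap final raw readings (mod 100): 45.6000 mod 100 = 45.6000; 76.0000 mod 100 = 76.0000

Answer: 45.6000 76.0000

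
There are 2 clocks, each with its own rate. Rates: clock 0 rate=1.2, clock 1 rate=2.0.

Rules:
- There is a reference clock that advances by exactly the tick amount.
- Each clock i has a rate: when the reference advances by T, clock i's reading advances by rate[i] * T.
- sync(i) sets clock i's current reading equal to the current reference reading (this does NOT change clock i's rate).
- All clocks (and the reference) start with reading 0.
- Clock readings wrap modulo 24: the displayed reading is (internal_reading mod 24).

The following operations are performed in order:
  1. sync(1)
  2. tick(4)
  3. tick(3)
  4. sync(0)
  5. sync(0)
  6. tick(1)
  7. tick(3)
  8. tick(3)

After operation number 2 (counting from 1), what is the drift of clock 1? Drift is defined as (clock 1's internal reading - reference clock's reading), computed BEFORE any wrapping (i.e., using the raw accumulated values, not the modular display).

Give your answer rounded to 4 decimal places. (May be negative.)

Answer: 4.0000

Derivation:
After op 1 sync(1): ref=0.0000 raw=[0.0000 0.0000]
After op 2 tick(4): ref=4.0000 raw=[4.8000 8.0000]
Drift of clock 1 after op 2: 8.0000 - 4.0000 = 4.0000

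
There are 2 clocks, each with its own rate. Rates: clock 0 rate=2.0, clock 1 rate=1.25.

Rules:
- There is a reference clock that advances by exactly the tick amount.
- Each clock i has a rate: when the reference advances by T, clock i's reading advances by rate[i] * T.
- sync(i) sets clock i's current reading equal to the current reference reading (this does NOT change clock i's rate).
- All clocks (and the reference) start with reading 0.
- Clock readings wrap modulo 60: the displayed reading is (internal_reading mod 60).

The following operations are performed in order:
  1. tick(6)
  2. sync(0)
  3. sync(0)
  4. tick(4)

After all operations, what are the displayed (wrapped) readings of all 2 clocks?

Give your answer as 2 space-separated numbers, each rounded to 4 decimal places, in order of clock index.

Answer: 14.0000 12.5000

Derivation:
After op 1 tick(6): ref=6.0000 raw=[12.0000 7.5000]
After op 2 sync(0): ref=6.0000 raw=[6.0000 7.5000]
After op 3 sync(0): ref=6.0000 raw=[6.0000 7.5000]
After op 4 tick(4): ref=10.0000 raw=[14.0000 12.5000]
Wrap final raw readings (mod 60): 14.0000 mod 60 = 14.0000; 12.5000 mod 60 = 12.5000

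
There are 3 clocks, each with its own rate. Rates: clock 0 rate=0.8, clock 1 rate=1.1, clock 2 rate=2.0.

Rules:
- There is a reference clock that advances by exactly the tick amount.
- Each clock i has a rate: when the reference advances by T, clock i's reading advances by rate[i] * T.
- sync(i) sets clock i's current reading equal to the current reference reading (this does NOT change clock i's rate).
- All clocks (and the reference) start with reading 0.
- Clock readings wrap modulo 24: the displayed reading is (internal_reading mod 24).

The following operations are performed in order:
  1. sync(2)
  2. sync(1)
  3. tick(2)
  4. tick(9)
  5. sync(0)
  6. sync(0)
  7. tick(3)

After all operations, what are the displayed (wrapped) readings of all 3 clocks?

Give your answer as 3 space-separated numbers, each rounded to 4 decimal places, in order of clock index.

Answer: 13.4000 15.4000 4.0000

Derivation:
After op 1 sync(2): ref=0.0000 raw=[0.0000 0.0000 0.0000]
After op 2 sync(1): ref=0.0000 raw=[0.0000 0.0000 0.0000]
After op 3 tick(2): ref=2.0000 raw=[1.6000 2.2000 4.0000]
After op 4 tick(9): ref=11.0000 raw=[8.8000 12.1000 22.0000]
After op 5 sync(0): ref=11.0000 raw=[11.0000 12.1000 22.0000]
After op 6 sync(0): ref=11.0000 raw=[11.0000 12.1000 22.0000]
After op 7 tick(3): ref=14.0000 raw=[13.4000 15.4000 28.0000]
Wrap final raw readings (mod 24): 13.4000 mod 24 = 13.4000; 15.4000 mod 24 = 15.4000; 28.0000 mod 24 = 4.0000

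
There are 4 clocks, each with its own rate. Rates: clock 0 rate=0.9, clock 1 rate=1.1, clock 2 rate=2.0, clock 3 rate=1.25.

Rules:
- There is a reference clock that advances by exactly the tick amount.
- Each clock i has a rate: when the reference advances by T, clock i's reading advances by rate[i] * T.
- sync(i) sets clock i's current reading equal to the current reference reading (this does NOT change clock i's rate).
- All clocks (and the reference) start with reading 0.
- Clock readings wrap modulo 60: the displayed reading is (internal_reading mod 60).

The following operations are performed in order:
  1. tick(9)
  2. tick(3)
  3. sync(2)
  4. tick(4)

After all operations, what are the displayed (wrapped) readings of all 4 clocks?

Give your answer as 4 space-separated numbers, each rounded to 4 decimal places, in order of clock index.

Answer: 14.4000 17.6000 20.0000 20.0000

Derivation:
After op 1 tick(9): ref=9.0000 raw=[8.1000 9.9000 18.0000 11.2500]
After op 2 tick(3): ref=12.0000 raw=[10.8000 13.2000 24.0000 15.0000]
After op 3 sync(2): ref=12.0000 raw=[10.8000 13.2000 12.0000 15.0000]
After op 4 tick(4): ref=16.0000 raw=[14.4000 17.6000 20.0000 20.0000]
Wrap final raw readings (mod 60): 14.4000 mod 60 = 14.4000; 17.6000 mod 60 = 17.6000; 20.0000 mod 60 = 20.0000; 20.0000 mod 60 = 20.0000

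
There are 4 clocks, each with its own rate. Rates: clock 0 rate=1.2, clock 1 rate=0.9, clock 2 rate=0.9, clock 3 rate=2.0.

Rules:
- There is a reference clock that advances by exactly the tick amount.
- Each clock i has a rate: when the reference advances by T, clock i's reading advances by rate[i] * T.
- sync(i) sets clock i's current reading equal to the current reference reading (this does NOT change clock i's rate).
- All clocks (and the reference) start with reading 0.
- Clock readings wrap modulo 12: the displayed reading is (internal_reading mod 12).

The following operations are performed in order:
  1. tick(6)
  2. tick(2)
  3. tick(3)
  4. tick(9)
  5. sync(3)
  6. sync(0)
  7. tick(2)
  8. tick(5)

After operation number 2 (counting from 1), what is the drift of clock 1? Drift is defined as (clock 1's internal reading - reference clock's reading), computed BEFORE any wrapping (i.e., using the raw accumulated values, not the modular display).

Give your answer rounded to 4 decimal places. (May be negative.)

Answer: -0.8000

Derivation:
After op 1 tick(6): ref=6.0000 raw=[7.2000 5.4000 5.4000 12.0000]
After op 2 tick(2): ref=8.0000 raw=[9.6000 7.2000 7.2000 16.0000]
Drift of clock 1 after op 2: 7.2000 - 8.0000 = -0.8000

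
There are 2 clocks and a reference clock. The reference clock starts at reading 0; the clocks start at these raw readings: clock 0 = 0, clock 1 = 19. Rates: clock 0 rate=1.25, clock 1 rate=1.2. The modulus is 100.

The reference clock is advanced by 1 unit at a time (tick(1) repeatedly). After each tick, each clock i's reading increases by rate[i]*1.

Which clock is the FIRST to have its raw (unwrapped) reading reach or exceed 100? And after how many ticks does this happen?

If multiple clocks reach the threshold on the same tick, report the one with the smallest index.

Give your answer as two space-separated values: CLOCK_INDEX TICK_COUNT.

Answer: 1 68

Derivation:
clock 0: start=0, rate=1.25, needs 100-0 = 100; ticks = ceil(100/1.25) = ceil(80.0000) = 80; reading at tick 80 = 0 + 1.25*80 = 100.0000
clock 1: start=19, rate=1.2, needs 100-19 = 81; ticks = ceil(81/1.2) = ceil(67.5000) = 68; reading at tick 68 = 19 + 1.2*68 = 100.6000
Minimum tick count = 68; winners = [1]; smallest index = 1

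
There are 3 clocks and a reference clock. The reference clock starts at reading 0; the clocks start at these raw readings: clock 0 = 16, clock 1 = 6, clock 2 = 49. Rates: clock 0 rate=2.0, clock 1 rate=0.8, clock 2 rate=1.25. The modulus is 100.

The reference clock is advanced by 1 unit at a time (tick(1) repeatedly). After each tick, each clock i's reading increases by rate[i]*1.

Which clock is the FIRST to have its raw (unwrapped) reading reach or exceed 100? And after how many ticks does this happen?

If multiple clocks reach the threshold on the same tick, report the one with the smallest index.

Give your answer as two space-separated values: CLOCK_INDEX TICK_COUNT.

Answer: 2 41

Derivation:
clock 0: start=16, rate=2.0, needs 100-16 = 84; ticks = ceil(84/2.0) = ceil(42.0000) = 42; reading at tick 42 = 16 + 2.0*42 = 100.0000
clock 1: start=6, rate=0.8, needs 100-6 = 94; ticks = ceil(94/0.8) = ceil(117.5000) = 118; reading at tick 118 = 6 + 0.8*118 = 100.4000
clock 2: start=49, rate=1.25, needs 100-49 = 51; ticks = ceil(51/1.25) = ceil(40.8000) = 41; reading at tick 41 = 49 + 1.25*41 = 100.2500
Minimum tick count = 41; winners = [2]; smallest index = 2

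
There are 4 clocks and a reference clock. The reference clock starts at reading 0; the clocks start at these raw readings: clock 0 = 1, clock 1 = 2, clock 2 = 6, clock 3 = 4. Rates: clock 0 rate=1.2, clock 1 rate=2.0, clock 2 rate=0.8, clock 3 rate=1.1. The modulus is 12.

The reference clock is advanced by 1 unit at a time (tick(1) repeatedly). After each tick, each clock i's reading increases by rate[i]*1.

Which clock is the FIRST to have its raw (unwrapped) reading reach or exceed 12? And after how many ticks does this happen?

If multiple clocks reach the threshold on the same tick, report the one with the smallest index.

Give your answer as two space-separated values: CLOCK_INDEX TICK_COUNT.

clock 0: start=1, rate=1.2, needs 12-1 = 11; ticks = ceil(11/1.2) = ceil(9.1667) = 10; reading at tick 10 = 1 + 1.2*10 = 13.0000
clock 1: start=2, rate=2.0, needs 12-2 = 10; ticks = ceil(10/2.0) = ceil(5.0000) = 5; reading at tick 5 = 2 + 2.0*5 = 12.0000
clock 2: start=6, rate=0.8, needs 12-6 = 6; ticks = ceil(6/0.8) = ceil(7.5000) = 8; reading at tick 8 = 6 + 0.8*8 = 12.4000
clock 3: start=4, rate=1.1, needs 12-4 = 8; ticks = ceil(8/1.1) = ceil(7.2727) = 8; reading at tick 8 = 4 + 1.1*8 = 12.8000
Minimum tick count = 5; winners = [1]; smallest index = 1

Answer: 1 5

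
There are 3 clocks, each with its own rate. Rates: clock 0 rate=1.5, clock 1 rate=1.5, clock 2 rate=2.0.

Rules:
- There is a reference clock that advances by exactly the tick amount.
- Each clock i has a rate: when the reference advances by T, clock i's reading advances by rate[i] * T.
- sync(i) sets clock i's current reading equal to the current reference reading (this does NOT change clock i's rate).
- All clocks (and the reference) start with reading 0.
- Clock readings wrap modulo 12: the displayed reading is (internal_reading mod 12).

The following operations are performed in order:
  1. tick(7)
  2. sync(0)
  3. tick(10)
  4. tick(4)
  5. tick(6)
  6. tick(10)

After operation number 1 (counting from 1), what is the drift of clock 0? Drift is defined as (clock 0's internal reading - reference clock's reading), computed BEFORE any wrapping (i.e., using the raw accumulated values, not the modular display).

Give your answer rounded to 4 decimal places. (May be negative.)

Answer: 3.5000

Derivation:
After op 1 tick(7): ref=7.0000 raw=[10.5000 10.5000 14.0000]
Drift of clock 0 after op 1: 10.5000 - 7.0000 = 3.5000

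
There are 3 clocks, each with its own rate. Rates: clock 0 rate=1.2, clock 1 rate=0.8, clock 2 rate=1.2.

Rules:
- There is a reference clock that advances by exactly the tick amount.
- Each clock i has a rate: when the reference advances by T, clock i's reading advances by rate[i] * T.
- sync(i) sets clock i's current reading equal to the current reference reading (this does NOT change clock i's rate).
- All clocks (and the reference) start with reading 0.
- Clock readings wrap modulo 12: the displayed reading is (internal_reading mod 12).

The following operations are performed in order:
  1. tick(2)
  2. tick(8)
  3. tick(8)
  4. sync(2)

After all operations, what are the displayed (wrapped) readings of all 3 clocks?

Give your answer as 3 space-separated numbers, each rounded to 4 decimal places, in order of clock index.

After op 1 tick(2): ref=2.0000 raw=[2.4000 1.6000 2.4000]
After op 2 tick(8): ref=10.0000 raw=[12.0000 8.0000 12.0000]
After op 3 tick(8): ref=18.0000 raw=[21.6000 14.4000 21.6000]
After op 4 sync(2): ref=18.0000 raw=[21.6000 14.4000 18.0000]
Wrap final raw readings (mod 12): 21.6000 mod 12 = 9.6000; 14.4000 mod 12 = 2.4000; 18.0000 mod 12 = 6.0000

Answer: 9.6000 2.4000 6.0000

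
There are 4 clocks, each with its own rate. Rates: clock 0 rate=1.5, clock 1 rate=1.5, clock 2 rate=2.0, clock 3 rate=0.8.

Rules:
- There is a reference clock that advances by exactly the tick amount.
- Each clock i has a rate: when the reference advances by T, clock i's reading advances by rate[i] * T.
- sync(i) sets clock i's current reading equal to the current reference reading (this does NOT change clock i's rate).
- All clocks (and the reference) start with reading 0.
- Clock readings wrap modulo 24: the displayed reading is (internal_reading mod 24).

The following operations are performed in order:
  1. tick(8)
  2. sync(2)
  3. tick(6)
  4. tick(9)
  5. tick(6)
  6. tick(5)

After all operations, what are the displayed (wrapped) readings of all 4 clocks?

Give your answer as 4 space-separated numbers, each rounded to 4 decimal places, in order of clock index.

Answer: 3.0000 3.0000 12.0000 3.2000

Derivation:
After op 1 tick(8): ref=8.0000 raw=[12.0000 12.0000 16.0000 6.4000]
After op 2 sync(2): ref=8.0000 raw=[12.0000 12.0000 8.0000 6.4000]
After op 3 tick(6): ref=14.0000 raw=[21.0000 21.0000 20.0000 11.2000]
After op 4 tick(9): ref=23.0000 raw=[34.5000 34.5000 38.0000 18.4000]
After op 5 tick(6): ref=29.0000 raw=[43.5000 43.5000 50.0000 23.2000]
After op 6 tick(5): ref=34.0000 raw=[51.0000 51.0000 60.0000 27.2000]
Wrap final raw readings (mod 24): 51.0000 mod 24 = 3.0000; 51.0000 mod 24 = 3.0000; 60.0000 mod 24 = 12.0000; 27.2000 mod 24 = 3.2000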